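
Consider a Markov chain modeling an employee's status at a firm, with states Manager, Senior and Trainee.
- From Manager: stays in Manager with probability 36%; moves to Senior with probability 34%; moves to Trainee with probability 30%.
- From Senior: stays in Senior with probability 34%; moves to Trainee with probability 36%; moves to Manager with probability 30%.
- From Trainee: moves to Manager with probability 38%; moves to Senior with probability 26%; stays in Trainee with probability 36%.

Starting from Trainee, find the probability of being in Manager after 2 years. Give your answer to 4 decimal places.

Sum over the intermediate state after 1 year:
P = P(Trainee→Manager)·P(Manager→Manager) + P(Trainee→Senior)·P(Senior→Manager) + P(Trainee→Trainee)·P(Trainee→Manager)
  = 0.38×0.36 + 0.26×0.3 + 0.36×0.38
  = 0.1368 + 0.0780 + 0.1368 = 0.3516

0.3516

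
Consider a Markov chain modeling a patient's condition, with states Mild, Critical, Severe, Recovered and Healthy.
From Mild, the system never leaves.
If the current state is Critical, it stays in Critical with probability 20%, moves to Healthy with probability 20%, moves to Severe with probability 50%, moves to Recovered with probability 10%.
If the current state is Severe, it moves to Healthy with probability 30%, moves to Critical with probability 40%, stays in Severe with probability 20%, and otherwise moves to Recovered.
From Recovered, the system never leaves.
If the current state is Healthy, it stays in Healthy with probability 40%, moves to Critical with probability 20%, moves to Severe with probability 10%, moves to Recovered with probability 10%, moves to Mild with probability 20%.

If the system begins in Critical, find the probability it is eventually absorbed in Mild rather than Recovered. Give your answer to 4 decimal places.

Let h(s) be the probability of absorption at Mild starting from transient state s. Then h(Mild) = 1 and h(Recovered) = 0. By first-step analysis:
h(Critical) = 0.2·h(Critical) + 0.5·h(Severe) + 0.1·0 + 0.2·h(Healthy)
h(Severe) = 0.4·h(Critical) + 0.2·h(Severe) + 0.1·0 + 0.3·h(Healthy)
h(Healthy) = 0.2·1 + 0.2·h(Critical) + 0.1·h(Severe) + 0.1·0 + 0.4·h(Healthy)
Solving: h(Critical) = 0.3647, h(Severe) = 0.3765, h(Healthy) = 0.5176.
Starting from Critical, the probability is 0.3647.

0.3647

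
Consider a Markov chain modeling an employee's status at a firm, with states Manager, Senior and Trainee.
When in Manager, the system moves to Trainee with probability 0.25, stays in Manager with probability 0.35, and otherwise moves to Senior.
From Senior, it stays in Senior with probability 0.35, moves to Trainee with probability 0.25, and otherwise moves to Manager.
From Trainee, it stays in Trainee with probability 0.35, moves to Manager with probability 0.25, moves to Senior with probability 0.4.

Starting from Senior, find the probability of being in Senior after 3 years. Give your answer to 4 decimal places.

Propagate the distribution vector 3 years from Senior.
After 0 years: (0.0000, 1.0000, 0.0000)
After 1 year: (0.4000, 0.3500, 0.2500)
After 2 years: (0.3425, 0.3825, 0.2750)
After 3 years: (0.3416, 0.3809, 0.2775)
P(in Senior after 3 years) = 0.3809

0.3809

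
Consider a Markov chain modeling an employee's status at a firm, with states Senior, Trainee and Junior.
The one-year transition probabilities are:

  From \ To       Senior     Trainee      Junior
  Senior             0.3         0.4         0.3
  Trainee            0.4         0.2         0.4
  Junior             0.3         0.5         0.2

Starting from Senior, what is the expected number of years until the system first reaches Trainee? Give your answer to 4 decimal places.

2.3404

Let t(s) be the expected number of years to first reach Trainee from state s, with t(Trainee) = 0. Conditioning on the first year:
t(Senior) = 1 + 0.3·t(Senior) + 0.3·t(Junior)
t(Junior) = 1 + 0.3·t(Senior) + 0.2·t(Junior)
Solving: t(Senior) = 2.3404, t(Junior) = 2.1277.
Expected years from Senior to Trainee: 2.3404.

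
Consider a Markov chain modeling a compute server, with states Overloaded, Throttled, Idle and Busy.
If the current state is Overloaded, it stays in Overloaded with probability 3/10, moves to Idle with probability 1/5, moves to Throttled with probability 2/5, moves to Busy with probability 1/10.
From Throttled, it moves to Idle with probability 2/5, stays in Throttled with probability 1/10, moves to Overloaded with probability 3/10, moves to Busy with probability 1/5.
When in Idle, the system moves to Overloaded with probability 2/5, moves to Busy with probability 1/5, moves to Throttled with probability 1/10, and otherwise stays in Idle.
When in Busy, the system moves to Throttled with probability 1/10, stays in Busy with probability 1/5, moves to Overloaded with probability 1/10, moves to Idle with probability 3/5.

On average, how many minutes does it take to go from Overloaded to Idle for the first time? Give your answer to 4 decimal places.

3.2086

Let t(s) be the expected number of minutes to first reach Idle from state s, with t(Idle) = 0. Conditioning on the first minute:
t(Overloaded) = 1 + 0.3·t(Overloaded) + 0.4·t(Throttled) + 0.1·t(Busy)
t(Throttled) = 1 + 0.3·t(Overloaded) + 0.1·t(Throttled) + 0.2·t(Busy)
t(Busy) = 1 + 0.1·t(Overloaded) + 0.1·t(Throttled) + 0.2·t(Busy)
Solving: t(Overloaded) = 3.2086, t(Throttled) = 2.6203, t(Busy) = 1.9786.
Expected minutes from Overloaded to Idle: 3.2086.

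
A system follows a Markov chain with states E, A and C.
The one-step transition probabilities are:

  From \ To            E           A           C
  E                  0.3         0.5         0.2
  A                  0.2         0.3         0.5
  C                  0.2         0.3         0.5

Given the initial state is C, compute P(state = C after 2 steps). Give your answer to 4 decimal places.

0.4400

Sum over the intermediate state after 1 step:
P = P(C→E)·P(E→C) + P(C→A)·P(A→C) + P(C→C)·P(C→C)
  = 0.2×0.2 + 0.3×0.5 + 0.5×0.5
  = 0.0400 + 0.1500 + 0.2500 = 0.4400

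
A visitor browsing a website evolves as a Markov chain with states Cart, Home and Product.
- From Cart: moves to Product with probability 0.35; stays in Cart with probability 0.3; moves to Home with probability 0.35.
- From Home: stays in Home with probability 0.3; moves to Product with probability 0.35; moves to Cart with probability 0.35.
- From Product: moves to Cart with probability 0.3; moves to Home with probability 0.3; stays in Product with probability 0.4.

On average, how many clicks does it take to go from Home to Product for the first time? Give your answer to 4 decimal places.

2.8571

Let t(s) be the expected number of clicks to first reach Product from state s, with t(Product) = 0. Conditioning on the first click:
t(Cart) = 1 + 0.3·t(Cart) + 0.35·t(Home)
t(Home) = 1 + 0.35·t(Cart) + 0.3·t(Home)
Solving: t(Cart) = 2.8571, t(Home) = 2.8571.
Expected clicks from Home to Product: 2.8571.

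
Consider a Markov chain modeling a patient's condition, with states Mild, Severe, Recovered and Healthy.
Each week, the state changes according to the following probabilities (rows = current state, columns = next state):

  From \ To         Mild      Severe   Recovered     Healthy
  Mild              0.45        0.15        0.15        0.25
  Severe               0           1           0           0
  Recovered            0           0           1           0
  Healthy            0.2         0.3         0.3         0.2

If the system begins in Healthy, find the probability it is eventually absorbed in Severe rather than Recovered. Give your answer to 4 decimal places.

0.5000

Let h(s) be the probability of absorption at Severe starting from transient state s. Then h(Severe) = 1 and h(Recovered) = 0. By first-step analysis:
h(Mild) = 0.45·h(Mild) + 0.15·1 + 0.15·0 + 0.25·h(Healthy)
h(Healthy) = 0.2·h(Mild) + 0.3·1 + 0.3·0 + 0.2·h(Healthy)
Solving: h(Mild) = 0.5000, h(Healthy) = 0.5000.
Starting from Healthy, the probability is 0.5000.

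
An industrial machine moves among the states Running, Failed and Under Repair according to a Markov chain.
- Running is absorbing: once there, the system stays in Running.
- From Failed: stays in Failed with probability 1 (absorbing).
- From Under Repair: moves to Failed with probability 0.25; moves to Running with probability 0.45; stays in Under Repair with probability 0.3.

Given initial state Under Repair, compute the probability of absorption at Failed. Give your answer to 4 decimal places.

0.3571

Let h(s) be the probability of absorption at Failed starting from transient state s. Then h(Failed) = 1 and h(Running) = 0. By first-step analysis:
h(Under Repair) = 0.45·0 + 0.25·1 + 0.3·h(Under Repair)
Solving: h(Under Repair) = 0.3571.
Starting from Under Repair, the probability is 0.3571.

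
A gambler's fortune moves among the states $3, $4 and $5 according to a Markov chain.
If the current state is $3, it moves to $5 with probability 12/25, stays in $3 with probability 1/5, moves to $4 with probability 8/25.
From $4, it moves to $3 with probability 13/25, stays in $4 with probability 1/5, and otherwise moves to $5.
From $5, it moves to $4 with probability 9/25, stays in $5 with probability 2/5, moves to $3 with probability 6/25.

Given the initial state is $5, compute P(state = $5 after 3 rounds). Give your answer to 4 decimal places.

0.3914

Propagate the distribution vector 3 rounds from $5.
After 0 rounds: (0.0000, 0.0000, 1.0000)
After 1 round: (0.2400, 0.3600, 0.4000)
After 2 rounds: (0.3312, 0.2928, 0.3760)
After 3 rounds: (0.3087, 0.2999, 0.3914)
P(in $5 after 3 rounds) = 0.3914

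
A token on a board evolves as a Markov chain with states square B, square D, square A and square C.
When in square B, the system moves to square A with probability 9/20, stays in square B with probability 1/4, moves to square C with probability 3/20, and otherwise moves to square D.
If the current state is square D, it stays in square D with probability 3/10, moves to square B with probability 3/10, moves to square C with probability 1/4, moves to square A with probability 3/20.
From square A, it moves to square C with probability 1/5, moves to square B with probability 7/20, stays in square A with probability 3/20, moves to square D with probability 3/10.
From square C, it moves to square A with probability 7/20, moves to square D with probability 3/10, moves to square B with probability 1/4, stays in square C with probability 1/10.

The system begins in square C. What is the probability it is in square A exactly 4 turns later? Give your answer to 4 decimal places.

0.2721

Propagate the distribution vector 4 turns from square C.
After 0 turns: (0.0000, 0.0000, 0.0000, 1.0000)
After 1 turn: (0.2500, 0.3000, 0.3500, 0.1000)
After 2 turns: (0.3000, 0.2625, 0.2450, 0.1925)
After 3 turns: (0.2876, 0.2550, 0.2785, 0.1789)
After 4 turns: (0.2906, 0.2569, 0.2721, 0.1805)
P(in square A after 4 turns) = 0.2721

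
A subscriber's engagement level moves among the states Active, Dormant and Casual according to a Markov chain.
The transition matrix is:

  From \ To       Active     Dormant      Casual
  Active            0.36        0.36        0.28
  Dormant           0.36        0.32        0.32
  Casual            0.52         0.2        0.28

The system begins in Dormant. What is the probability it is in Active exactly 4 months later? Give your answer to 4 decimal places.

0.4067

Propagate the distribution vector 4 months from Dormant.
After 0 months: (0.0000, 1.0000, 0.0000)
After 1 month: (0.3600, 0.3200, 0.3200)
After 2 months: (0.4112, 0.2960, 0.2928)
After 3 months: (0.4068, 0.3013, 0.2918)
After 4 months: (0.4067, 0.3013, 0.2921)
P(in Active after 4 months) = 0.4067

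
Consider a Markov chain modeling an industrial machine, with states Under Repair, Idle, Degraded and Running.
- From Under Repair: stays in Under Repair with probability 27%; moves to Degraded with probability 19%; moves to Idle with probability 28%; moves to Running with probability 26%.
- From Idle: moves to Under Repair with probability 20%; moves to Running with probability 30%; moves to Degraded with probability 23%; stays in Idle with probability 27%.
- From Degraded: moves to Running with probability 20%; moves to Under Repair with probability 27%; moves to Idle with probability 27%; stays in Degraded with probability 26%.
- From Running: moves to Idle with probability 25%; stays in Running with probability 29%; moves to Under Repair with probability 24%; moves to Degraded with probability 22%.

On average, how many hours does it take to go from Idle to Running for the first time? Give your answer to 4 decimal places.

Let t(s) be the expected number of hours to first reach Running from state s, with t(Running) = 0. Conditioning on the first hour:
t(Under Repair) = 1 + 0.27·t(Under Repair) + 0.28·t(Idle) + 0.19·t(Degraded)
t(Idle) = 1 + 0.2·t(Under Repair) + 0.27·t(Idle) + 0.23·t(Degraded)
t(Degraded) = 1 + 0.27·t(Under Repair) + 0.27·t(Idle) + 0.26·t(Degraded)
Solving: t(Under Repair) = 3.8754, t(Idle) = 3.7319, t(Degraded) = 4.1270.
Expected hours from Idle to Running: 3.7319.

3.7319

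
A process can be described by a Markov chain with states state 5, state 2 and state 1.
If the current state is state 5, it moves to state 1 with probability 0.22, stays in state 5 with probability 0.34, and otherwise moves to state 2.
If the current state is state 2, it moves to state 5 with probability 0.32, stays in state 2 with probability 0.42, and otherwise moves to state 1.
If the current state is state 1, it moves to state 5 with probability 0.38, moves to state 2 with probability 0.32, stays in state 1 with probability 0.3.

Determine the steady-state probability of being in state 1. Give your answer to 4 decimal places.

Let the stationary distribution be π with π = πP and π_1 + π_2 + π_3 = 1.
π_1 = 0.34·π_1 + 0.32·π_2 + 0.38·π_3
π_2 = 0.44·π_1 + 0.42·π_2 + 0.32·π_3
Solving with the normalization constraint gives π = (0.3422, 0.4012, 0.2566).
So the stationary probability of state 1 is 0.2566.

0.2566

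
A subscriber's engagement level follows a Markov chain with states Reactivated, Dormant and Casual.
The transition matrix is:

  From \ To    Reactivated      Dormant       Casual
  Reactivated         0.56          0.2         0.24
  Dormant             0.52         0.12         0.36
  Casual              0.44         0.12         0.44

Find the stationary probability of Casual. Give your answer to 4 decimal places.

Let the stationary distribution be π with π = πP and π_1 + π_2 + π_3 = 1.
π_1 = 0.56·π_1 + 0.52·π_2 + 0.44·π_3
π_2 = 0.2·π_1 + 0.12·π_2 + 0.12·π_3
Solving with the normalization constraint gives π = (0.5147, 0.1612, 0.3242).
So the stationary probability of Casual is 0.3242.

0.3242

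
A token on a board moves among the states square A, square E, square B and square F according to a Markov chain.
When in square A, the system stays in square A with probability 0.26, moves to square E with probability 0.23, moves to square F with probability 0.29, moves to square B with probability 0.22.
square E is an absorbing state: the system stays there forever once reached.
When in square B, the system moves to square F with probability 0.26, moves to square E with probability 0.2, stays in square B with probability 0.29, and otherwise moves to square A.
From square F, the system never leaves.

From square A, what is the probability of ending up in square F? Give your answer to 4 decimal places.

Let h(s) be the probability of absorption at square F starting from transient state s. Then h(square F) = 1 and h(square E) = 0. By first-step analysis:
h(square A) = 0.26·h(square A) + 0.23·0 + 0.22·h(square B) + 0.29·1
h(square B) = 0.25·h(square A) + 0.2·0 + 0.29·h(square B) + 0.26·1
Solving: h(square A) = 0.5593, h(square B) = 0.5631.
Starting from square A, the probability is 0.5593.

0.5593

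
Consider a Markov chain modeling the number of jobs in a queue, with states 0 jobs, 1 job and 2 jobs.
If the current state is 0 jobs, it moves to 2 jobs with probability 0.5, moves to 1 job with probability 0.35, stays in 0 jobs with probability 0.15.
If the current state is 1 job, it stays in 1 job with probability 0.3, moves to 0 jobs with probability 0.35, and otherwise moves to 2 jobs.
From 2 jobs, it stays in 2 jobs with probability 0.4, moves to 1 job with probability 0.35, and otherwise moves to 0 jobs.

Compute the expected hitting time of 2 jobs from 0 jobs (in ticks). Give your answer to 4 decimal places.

2.2222

Let t(s) be the expected number of ticks to first reach 2 jobs from state s, with t(2 jobs) = 0. Conditioning on the first tick:
t(0 jobs) = 1 + 0.15·t(0 jobs) + 0.35·t(1 job)
t(1 job) = 1 + 0.35·t(0 jobs) + 0.3·t(1 job)
Solving: t(0 jobs) = 2.2222, t(1 job) = 2.5397.
Expected ticks from 0 jobs to 2 jobs: 2.2222.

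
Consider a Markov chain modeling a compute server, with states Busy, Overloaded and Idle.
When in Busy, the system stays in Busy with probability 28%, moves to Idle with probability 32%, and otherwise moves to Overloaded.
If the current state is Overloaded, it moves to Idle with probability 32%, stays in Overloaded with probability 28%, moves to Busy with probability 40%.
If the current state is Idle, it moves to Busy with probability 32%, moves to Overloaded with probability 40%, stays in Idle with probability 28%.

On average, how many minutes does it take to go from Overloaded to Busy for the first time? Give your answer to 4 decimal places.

Let t(s) be the expected number of minutes to first reach Busy from state s, with t(Busy) = 0. Conditioning on the first minute:
t(Overloaded) = 1 + 0.28·t(Overloaded) + 0.32·t(Idle)
t(Idle) = 1 + 0.4·t(Overloaded) + 0.28·t(Idle)
Solving: t(Overloaded) = 2.6639, t(Idle) = 2.8689.
Expected minutes from Overloaded to Busy: 2.6639.

2.6639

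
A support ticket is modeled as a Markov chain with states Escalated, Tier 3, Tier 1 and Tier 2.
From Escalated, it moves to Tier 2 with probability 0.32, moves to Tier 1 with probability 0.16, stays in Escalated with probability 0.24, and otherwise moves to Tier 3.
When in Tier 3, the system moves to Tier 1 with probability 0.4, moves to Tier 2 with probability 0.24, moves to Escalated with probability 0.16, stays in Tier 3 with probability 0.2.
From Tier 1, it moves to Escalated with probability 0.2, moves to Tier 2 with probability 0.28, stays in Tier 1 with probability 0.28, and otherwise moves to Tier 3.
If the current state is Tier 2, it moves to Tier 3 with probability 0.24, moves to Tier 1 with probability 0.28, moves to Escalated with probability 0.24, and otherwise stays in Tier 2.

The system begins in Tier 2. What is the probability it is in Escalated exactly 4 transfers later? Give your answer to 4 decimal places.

Propagate the distribution vector 4 transfers from Tier 2.
After 0 transfers: (0.0000, 0.0000, 0.0000, 1.0000)
After 1 transfer: (0.2400, 0.2400, 0.2800, 0.2400)
After 2 transfers: (0.2096, 0.2400, 0.2800, 0.2704)
After 3 transfers: (0.2096, 0.2388, 0.2836, 0.2680)
After 4 transfers: (0.2096, 0.2388, 0.2835, 0.2681)
P(in Escalated after 4 transfers) = 0.2096

0.2096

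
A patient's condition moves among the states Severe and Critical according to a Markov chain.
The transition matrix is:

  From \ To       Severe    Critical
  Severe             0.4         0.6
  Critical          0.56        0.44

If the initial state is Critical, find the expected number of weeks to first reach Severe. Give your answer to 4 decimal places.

Let t(s) be the expected number of weeks to first reach Severe from state s, with t(Severe) = 0. Conditioning on the first week:
t(Critical) = 1 + 0.44·t(Critical)
Solving: t(Critical) = 1.7857.
Expected weeks from Critical to Severe: 1.7857.

1.7857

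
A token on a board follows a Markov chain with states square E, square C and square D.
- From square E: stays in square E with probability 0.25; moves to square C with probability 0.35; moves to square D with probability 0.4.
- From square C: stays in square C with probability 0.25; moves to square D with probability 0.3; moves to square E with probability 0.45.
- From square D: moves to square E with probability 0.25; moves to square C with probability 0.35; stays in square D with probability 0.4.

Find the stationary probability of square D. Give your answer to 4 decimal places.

0.3682

Let the stationary distribution be π with π = πP and π_1 + π_2 + π_3 = 1.
π_1 = 0.25·π_1 + 0.45·π_2 + 0.25·π_3
π_2 = 0.35·π_1 + 0.25·π_2 + 0.35·π_3
Solving with the normalization constraint gives π = (0.3136, 0.3182, 0.3682).
So the stationary probability of square D is 0.3682.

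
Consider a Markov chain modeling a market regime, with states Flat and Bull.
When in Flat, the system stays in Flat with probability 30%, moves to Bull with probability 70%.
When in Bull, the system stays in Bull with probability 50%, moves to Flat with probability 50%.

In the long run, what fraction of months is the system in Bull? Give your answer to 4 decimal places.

0.5833

Let the stationary distribution be π with π = πP and π_1 + π_2 = 1.
π_1 = 0.3·π_1 + 0.5·π_2
Solving with the normalization constraint gives π = (0.4167, 0.5833).
So the stationary probability of Bull is 0.5833.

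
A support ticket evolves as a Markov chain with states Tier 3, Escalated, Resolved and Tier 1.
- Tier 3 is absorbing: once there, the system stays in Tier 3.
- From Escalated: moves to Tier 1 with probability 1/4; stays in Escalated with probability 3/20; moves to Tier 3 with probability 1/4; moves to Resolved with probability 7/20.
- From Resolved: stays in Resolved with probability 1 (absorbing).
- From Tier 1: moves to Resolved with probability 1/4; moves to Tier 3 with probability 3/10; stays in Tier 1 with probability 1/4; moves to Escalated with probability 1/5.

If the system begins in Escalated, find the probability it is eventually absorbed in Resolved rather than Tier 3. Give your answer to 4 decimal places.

Let h(s) be the probability of absorption at Resolved starting from transient state s. Then h(Resolved) = 1 and h(Tier 3) = 0. By first-step analysis:
h(Escalated) = 0.25·0 + 0.15·h(Escalated) + 0.35·1 + 0.25·h(Tier 1)
h(Tier 1) = 0.3·0 + 0.2·h(Escalated) + 0.25·1 + 0.25·h(Tier 1)
Solving: h(Escalated) = 0.5532, h(Tier 1) = 0.4809.
Starting from Escalated, the probability is 0.5532.

0.5532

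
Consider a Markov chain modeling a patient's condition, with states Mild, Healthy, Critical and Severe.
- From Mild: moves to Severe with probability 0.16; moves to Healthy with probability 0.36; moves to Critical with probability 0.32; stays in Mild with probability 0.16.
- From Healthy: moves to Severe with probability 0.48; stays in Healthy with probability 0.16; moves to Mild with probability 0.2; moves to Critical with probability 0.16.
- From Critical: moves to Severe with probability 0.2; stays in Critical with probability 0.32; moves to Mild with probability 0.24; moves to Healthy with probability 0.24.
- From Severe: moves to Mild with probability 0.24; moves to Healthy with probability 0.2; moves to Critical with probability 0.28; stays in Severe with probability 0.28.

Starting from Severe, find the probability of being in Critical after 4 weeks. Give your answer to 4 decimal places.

Propagate the distribution vector 4 weeks from Severe.
After 0 weeks: (0.0000, 0.0000, 0.0000, 1.0000)
After 1 week: (0.2400, 0.2000, 0.2800, 0.2800)
After 2 weeks: (0.2128, 0.2416, 0.2768, 0.2688)
After 3 weeks: (0.2133, 0.2355, 0.2706, 0.2806)
After 4 weeks: (0.2135, 0.2355, 0.2711, 0.2798)
P(in Critical after 4 weeks) = 0.2711

0.2711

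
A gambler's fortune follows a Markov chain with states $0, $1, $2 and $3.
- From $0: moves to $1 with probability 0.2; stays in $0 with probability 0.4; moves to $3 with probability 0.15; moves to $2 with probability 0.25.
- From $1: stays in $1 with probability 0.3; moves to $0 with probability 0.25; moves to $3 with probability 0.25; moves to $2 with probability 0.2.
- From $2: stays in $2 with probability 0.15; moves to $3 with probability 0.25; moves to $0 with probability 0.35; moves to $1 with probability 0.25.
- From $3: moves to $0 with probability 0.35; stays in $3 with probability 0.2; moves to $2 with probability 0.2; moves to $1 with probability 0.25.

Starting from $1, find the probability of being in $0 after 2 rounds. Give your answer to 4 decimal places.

0.3325

Propagate the distribution vector 2 rounds from $1.
After 0 rounds: (0.0000, 1.0000, 0.0000, 0.0000)
After 1 round: (0.2500, 0.3000, 0.2000, 0.2500)
After 2 rounds: (0.3325, 0.2525, 0.2025, 0.2125)
P(in $0 after 2 rounds) = 0.3325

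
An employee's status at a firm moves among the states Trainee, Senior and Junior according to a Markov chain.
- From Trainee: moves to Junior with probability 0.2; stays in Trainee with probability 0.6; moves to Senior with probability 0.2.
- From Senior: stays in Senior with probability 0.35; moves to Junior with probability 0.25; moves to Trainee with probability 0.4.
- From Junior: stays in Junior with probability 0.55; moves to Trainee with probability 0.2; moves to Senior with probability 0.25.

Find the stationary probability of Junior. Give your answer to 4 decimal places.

0.3273

Let the stationary distribution be π with π = πP and π_1 + π_2 + π_3 = 1.
π_1 = 0.6·π_1 + 0.4·π_2 + 0.2·π_3
π_2 = 0.2·π_1 + 0.35·π_2 + 0.25·π_3
Solving with the normalization constraint gives π = (0.4182, 0.2545, 0.3273).
So the stationary probability of Junior is 0.3273.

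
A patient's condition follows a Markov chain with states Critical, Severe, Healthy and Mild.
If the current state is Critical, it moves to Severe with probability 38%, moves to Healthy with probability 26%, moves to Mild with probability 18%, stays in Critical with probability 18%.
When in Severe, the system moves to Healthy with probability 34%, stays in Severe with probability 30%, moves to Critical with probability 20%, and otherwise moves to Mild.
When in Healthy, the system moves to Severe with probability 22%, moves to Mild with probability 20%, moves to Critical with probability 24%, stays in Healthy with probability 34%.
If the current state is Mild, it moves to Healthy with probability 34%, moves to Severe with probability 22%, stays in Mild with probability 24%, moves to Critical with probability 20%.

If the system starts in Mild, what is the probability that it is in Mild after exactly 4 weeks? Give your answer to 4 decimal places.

0.1925

Propagate the distribution vector 4 weeks from Mild.
After 0 weeks: (0.0000, 0.0000, 0.0000, 1.0000)
After 1 week: (0.2000, 0.2200, 0.3400, 0.2400)
After 2 weeks: (0.2096, 0.2696, 0.3240, 0.1968)
After 3 weeks: (0.2088, 0.2751, 0.3232, 0.1929)
After 4 weeks: (0.2088, 0.2754, 0.3233, 0.1925)
P(in Mild after 4 weeks) = 0.1925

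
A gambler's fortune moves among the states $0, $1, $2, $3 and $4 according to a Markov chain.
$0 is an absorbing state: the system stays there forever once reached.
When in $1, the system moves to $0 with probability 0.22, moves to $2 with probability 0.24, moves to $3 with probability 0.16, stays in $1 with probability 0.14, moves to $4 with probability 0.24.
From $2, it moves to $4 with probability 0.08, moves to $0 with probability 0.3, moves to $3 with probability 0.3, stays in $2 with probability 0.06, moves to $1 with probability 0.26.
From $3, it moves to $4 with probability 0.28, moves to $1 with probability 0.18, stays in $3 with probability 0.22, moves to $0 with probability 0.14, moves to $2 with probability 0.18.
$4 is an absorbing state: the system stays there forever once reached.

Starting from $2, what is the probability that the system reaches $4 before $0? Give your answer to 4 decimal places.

Let h(s) be the probability of absorption at $4 starting from transient state s. Then h($4) = 1 and h($0) = 0. By first-step analysis:
h($1) = 0.22·0 + 0.14·h($1) + 0.24·h($2) + 0.16·h($3) + 0.24·1
h($2) = 0.3·0 + 0.26·h($1) + 0.06·h($2) + 0.3·h($3) + 0.08·1
h($3) = 0.14·0 + 0.18·h($1) + 0.18·h($2) + 0.22·h($3) + 0.28·1
Solving: h($1) = 0.4971, h($2) = 0.4035, h($3) = 0.5668.
Starting from $2, the probability is 0.4035.

0.4035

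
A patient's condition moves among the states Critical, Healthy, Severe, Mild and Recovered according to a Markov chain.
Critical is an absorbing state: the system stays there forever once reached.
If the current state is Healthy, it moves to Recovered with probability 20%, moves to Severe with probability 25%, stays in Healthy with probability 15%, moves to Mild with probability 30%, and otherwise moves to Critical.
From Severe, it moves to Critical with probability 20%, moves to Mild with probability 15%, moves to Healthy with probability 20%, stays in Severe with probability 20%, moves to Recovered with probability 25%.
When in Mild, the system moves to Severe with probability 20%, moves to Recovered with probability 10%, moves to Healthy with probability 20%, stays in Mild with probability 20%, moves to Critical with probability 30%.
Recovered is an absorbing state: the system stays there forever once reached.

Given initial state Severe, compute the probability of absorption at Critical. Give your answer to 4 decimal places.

0.4848

Let h(s) be the probability of absorption at Critical starting from transient state s. Then h(Critical) = 1 and h(Recovered) = 0. By first-step analysis:
h(Healthy) = 0.1·1 + 0.15·h(Healthy) + 0.25·h(Severe) + 0.3·h(Mild) + 0.2·0
h(Severe) = 0.2·1 + 0.2·h(Healthy) + 0.2·h(Severe) + 0.15·h(Mild) + 0.25·0
h(Mild) = 0.3·1 + 0.2·h(Healthy) + 0.2·h(Severe) + 0.2·h(Mild) + 0.1·0
Solving: h(Healthy) = 0.4775, h(Severe) = 0.4848, h(Mild) = 0.6156.
Starting from Severe, the probability is 0.4848.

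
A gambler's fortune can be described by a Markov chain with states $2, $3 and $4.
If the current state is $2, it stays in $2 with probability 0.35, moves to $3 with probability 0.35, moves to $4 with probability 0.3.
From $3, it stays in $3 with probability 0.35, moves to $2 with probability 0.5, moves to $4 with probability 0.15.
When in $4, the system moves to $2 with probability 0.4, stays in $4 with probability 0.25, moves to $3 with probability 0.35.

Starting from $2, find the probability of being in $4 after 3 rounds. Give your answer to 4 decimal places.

Propagate the distribution vector 3 rounds from $2.
After 0 rounds: (1.0000, 0.0000, 0.0000)
After 1 round: (0.3500, 0.3500, 0.3000)
After 2 rounds: (0.4175, 0.3500, 0.2325)
After 3 rounds: (0.4141, 0.3500, 0.2359)
P(in $4 after 3 rounds) = 0.2359

0.2359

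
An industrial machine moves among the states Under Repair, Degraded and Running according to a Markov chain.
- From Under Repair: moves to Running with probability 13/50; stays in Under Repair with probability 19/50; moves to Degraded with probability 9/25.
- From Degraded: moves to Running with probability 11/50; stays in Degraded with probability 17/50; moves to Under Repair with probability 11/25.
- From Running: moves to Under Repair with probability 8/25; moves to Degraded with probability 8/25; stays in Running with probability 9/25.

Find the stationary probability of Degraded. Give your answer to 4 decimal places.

Let the stationary distribution be π with π = πP and π_1 + π_2 + π_3 = 1.
π_1 = 0.38·π_1 + 0.44·π_2 + 0.32·π_3
π_2 = 0.36·π_1 + 0.34·π_2 + 0.32·π_3
Solving with the normalization constraint gives π = (0.3841, 0.3422, 0.2737).
So the stationary probability of Degraded is 0.3422.

0.3422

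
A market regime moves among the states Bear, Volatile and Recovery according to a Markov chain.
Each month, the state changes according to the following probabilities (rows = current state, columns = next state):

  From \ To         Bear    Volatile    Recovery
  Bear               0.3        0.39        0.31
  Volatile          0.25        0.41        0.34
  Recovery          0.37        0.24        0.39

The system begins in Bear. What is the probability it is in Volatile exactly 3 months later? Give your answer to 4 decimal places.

0.3451

Propagate the distribution vector 3 months from Bear.
After 0 months: (1.0000, 0.0000, 0.0000)
After 1 month: (0.3000, 0.3900, 0.3100)
After 2 months: (0.3022, 0.3513, 0.3465)
After 3 months: (0.3067, 0.3451, 0.3483)
P(in Volatile after 3 months) = 0.3451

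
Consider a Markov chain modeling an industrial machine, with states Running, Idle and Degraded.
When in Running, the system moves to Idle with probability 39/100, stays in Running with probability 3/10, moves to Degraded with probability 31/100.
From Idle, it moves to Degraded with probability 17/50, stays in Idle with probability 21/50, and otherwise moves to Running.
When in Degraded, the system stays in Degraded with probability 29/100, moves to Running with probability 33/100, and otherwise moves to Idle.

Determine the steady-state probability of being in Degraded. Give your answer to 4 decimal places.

Let the stationary distribution be π with π = πP and π_1 + π_2 + π_3 = 1.
π_1 = 0.3·π_1 + 0.24·π_2 + 0.33·π_3
π_2 = 0.39·π_1 + 0.42·π_2 + 0.38·π_3
Solving with the normalization constraint gives π = (0.2855, 0.3988, 0.3157).
So the stationary probability of Degraded is 0.3157.

0.3157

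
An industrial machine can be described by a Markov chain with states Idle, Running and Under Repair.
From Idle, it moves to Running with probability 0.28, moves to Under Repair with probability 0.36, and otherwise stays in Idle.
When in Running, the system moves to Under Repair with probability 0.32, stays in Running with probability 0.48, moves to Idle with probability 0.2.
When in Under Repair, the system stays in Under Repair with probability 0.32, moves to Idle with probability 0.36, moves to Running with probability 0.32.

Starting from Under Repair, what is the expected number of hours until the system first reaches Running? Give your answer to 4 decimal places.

3.2723

Let t(s) be the expected number of hours to first reach Running from state s, with t(Running) = 0. Conditioning on the first hour:
t(Idle) = 1 + 0.36·t(Idle) + 0.36·t(Under Repair)
t(Under Repair) = 1 + 0.36·t(Idle) + 0.32·t(Under Repair)
Solving: t(Idle) = 3.4031, t(Under Repair) = 3.2723.
Expected hours from Under Repair to Running: 3.2723.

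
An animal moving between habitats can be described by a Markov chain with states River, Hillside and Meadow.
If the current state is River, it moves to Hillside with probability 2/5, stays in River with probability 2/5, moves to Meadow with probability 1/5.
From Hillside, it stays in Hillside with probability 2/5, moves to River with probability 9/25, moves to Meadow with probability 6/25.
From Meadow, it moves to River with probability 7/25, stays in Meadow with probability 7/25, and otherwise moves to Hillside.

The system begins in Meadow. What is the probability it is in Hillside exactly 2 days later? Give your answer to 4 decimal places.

0.4112

Sum over the intermediate state after 1 day:
P = P(Meadow→River)·P(River→Hillside) + P(Meadow→Hillside)·P(Hillside→Hillside) + P(Meadow→Meadow)·P(Meadow→Hillside)
  = 0.28×0.4 + 0.44×0.4 + 0.28×0.44
  = 0.1120 + 0.1760 + 0.1232 = 0.4112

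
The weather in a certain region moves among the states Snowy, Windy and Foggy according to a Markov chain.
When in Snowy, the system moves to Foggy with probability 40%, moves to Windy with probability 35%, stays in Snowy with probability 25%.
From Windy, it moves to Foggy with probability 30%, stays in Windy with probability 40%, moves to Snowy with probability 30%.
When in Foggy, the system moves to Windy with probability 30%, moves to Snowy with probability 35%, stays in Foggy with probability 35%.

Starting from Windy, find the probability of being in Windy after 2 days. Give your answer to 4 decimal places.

0.3550

Sum over the intermediate state after 1 day:
P = P(Windy→Snowy)·P(Snowy→Windy) + P(Windy→Windy)·P(Windy→Windy) + P(Windy→Foggy)·P(Foggy→Windy)
  = 0.3×0.35 + 0.4×0.4 + 0.3×0.3
  = 0.1050 + 0.1600 + 0.0900 = 0.3550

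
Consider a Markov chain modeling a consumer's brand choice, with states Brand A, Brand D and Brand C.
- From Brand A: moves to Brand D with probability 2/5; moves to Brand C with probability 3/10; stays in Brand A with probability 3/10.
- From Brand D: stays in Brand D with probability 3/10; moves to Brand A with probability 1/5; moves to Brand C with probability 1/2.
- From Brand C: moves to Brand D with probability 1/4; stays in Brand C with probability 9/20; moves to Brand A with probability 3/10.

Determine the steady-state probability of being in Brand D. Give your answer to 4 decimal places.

0.3057

Let the stationary distribution be π with π = πP and π_1 + π_2 + π_3 = 1.
π_1 = 0.3·π_1 + 0.2·π_2 + 0.3·π_3
π_2 = 0.4·π_1 + 0.3·π_2 + 0.25·π_3
Solving with the normalization constraint gives π = (0.2694, 0.3057, 0.4249).
So the stationary probability of Brand D is 0.3057.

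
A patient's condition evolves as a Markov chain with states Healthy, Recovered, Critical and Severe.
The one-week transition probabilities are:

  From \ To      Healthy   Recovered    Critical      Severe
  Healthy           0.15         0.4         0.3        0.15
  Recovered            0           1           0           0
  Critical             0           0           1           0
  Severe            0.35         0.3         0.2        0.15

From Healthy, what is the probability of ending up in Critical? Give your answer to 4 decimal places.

0.4254

Let h(s) be the probability of absorption at Critical starting from transient state s. Then h(Critical) = 1 and h(Recovered) = 0. By first-step analysis:
h(Healthy) = 0.15·h(Healthy) + 0.4·0 + 0.3·1 + 0.15·h(Severe)
h(Severe) = 0.35·h(Healthy) + 0.3·0 + 0.2·1 + 0.15·h(Severe)
Solving: h(Healthy) = 0.4254, h(Severe) = 0.4104.
Starting from Healthy, the probability is 0.4254.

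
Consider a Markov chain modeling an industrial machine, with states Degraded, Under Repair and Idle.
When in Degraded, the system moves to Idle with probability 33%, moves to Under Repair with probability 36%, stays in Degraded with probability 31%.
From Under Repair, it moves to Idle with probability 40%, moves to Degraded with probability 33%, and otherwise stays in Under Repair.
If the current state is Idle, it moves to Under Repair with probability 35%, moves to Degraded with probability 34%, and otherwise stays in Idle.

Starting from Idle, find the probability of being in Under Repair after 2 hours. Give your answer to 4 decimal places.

Sum over the intermediate state after 1 hour:
P = P(Idle→Degraded)·P(Degraded→Under Repair) + P(Idle→Under Repair)·P(Under Repair→Under Repair) + P(Idle→Idle)·P(Idle→Under Repair)
  = 0.34×0.36 + 0.35×0.27 + 0.31×0.35
  = 0.1224 + 0.0945 + 0.1085 = 0.3254

0.3254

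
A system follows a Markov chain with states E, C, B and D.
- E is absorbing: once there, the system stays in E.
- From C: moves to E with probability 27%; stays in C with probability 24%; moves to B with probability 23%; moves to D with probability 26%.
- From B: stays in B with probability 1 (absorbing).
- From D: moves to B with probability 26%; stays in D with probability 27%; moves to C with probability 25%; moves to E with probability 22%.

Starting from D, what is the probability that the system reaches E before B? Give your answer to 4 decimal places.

0.4792

Let h(s) be the probability of absorption at E starting from transient state s. Then h(E) = 1 and h(B) = 0. By first-step analysis:
h(C) = 0.27·1 + 0.24·h(C) + 0.23·0 + 0.26·h(D)
h(D) = 0.22·1 + 0.25·h(C) + 0.26·0 + 0.27·h(D)
Solving: h(C) = 0.5192, h(D) = 0.4792.
Starting from D, the probability is 0.4792.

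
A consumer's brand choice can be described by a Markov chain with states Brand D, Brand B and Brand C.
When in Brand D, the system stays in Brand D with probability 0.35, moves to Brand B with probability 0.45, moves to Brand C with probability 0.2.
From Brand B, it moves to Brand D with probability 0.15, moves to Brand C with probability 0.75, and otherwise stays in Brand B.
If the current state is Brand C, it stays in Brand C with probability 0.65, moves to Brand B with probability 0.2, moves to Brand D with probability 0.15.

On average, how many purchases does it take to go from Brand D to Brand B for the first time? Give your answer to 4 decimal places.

2.7848

Let t(s) be the expected number of purchases to first reach Brand B from state s, with t(Brand B) = 0. Conditioning on the first purchase:
t(Brand D) = 1 + 0.35·t(Brand D) + 0.2·t(Brand C)
t(Brand C) = 1 + 0.15·t(Brand D) + 0.65·t(Brand C)
Solving: t(Brand D) = 2.7848, t(Brand C) = 4.0506.
Expected purchases from Brand D to Brand B: 2.7848.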